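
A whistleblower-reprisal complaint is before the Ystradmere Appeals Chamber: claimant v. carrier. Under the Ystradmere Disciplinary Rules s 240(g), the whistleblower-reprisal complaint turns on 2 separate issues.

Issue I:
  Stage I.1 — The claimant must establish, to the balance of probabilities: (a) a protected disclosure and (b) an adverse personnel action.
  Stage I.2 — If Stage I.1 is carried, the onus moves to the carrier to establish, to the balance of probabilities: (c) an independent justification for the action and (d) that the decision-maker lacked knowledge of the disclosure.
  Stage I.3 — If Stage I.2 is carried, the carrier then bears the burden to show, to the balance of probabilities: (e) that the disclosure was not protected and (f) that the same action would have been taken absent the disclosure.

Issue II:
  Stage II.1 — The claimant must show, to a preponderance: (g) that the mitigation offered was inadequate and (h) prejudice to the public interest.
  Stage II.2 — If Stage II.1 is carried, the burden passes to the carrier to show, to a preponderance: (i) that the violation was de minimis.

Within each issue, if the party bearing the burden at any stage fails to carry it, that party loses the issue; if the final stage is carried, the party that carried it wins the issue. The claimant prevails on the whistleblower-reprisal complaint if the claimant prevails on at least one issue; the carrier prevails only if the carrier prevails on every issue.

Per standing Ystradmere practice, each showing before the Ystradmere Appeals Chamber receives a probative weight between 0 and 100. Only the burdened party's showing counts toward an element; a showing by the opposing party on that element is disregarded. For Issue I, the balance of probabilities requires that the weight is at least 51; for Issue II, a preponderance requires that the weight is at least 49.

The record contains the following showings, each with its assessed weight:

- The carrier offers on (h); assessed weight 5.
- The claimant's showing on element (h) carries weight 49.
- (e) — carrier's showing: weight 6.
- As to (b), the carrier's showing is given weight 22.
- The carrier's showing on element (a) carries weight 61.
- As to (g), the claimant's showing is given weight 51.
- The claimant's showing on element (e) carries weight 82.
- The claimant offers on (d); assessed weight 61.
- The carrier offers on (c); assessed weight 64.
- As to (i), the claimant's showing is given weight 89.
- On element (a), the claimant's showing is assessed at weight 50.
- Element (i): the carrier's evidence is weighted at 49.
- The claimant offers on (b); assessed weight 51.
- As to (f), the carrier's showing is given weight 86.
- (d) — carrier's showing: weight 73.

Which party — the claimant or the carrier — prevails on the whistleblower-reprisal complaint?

— Issue I —
At Stage I.1 the claimant must meet the balance of probabilities (weight is at least 51): on (a) the weight is 50 (the carrier's 61 is given no effect), which does not reach 51, so (a) does not meet the standard; on (b) the weight is 51 (the carrier's 22 is given no effect), which does reach 51, so (b) meets the standard.
  The claimant does not carry Stage I.1.
So the carrier prevails on this issue.
— Issue II —
Stage II.1 — burden on claimant; standard: a preponderance (weight is at least 49).
    (g): 51 ≥ 49 [met]
    (h): 49 (carrier's 5 disregarded) ≥ 49 [met]
  All elements met. The burden passes to the carrier.
Stage II.2 — burden on carrier; standard: a preponderance (weight is at least 49).
    (i): 49 (claimant's 89 disregarded) ≥ 49 [met]
  All elements met at the final stage.
With every stage satisfied, the carrier prevails on this issue.
Per-issue: Issue I → carrier; Issue II → carrier. The claimant must prevail on at least one issue; overall, the carrier prevails.

carrier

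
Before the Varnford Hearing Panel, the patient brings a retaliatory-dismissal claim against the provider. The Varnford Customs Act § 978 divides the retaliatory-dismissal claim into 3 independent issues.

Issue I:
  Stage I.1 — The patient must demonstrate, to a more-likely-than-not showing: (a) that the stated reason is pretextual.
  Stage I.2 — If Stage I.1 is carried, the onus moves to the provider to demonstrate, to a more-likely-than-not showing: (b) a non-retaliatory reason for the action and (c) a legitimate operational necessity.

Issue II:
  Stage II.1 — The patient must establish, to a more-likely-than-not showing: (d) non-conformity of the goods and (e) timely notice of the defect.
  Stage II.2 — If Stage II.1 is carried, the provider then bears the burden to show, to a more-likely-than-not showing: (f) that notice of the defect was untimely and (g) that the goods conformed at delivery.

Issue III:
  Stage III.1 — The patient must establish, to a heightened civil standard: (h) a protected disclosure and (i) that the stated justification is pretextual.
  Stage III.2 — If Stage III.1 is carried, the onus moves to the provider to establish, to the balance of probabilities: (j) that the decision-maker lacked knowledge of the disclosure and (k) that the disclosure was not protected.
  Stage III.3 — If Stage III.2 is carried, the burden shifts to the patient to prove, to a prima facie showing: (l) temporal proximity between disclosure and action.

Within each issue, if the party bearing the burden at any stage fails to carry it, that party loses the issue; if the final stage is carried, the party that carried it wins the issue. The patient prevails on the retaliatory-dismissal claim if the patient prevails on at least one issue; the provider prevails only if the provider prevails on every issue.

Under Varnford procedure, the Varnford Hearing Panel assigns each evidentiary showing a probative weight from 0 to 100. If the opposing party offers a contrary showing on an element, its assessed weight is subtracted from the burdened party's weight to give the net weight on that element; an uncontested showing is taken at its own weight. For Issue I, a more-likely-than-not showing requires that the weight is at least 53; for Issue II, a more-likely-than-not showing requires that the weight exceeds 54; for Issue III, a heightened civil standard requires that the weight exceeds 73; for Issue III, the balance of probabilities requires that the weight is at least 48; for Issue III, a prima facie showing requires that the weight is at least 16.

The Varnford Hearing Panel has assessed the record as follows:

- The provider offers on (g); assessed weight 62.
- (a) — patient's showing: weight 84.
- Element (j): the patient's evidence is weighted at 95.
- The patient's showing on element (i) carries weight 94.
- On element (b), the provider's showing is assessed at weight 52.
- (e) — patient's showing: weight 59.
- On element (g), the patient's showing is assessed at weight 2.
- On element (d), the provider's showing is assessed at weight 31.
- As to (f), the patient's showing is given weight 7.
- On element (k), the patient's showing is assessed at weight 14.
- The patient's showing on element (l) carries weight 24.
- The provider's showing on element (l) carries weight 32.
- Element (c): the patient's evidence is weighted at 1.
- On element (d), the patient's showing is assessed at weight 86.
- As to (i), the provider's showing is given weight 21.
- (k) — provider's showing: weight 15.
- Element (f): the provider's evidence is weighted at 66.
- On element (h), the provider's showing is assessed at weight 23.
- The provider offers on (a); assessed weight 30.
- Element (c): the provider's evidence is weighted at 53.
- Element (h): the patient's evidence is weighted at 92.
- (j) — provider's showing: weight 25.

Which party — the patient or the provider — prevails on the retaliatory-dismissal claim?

— Issue I —
Stage I.1 (patient, a more-likely-than-not showing, weight is at least 53): (a) net 84−30=54 ≥ 53 — meets.
  Stage I.1 carried; the burden shifts to the provider.
Stage I.2 (provider, a more-likely-than-not showing, weight is at least 53): (b) 52 < 53 — fails; (c) net 53−1=52 < 53 — fails.
  Stage I.2 not carried; the provider fails its burden.
The analysis ends at Stage I.2; the patient prevails on this issue.
— Issue II —
Stage II.1 — burden on patient; standard: a more-likely-than-not showing (weight exceeds 54).
    (d): 86 − 31 = 55 > 54 [met]
    (e): 59 > 54 [met]
  Stage II.1 carried; the burden shifts to the provider.
Stage II.2 — burden on provider; standard: a more-likely-than-not showing (weight exceeds 54).
    (f): 66 − 7 = 59 > 54 [met]
    (g): 62 − 2 = 60 > 54 [met]
  Stage II.2 carried; the final stage is satisfied.
Every stage carried; the provider prevails on this issue.
— Issue III —
At Stage III.1 the patient must meet a heightened civil standard (weight exceeds 73): on (h) the weight is 92 less the opposing 23 gives net 69, which does not exceed 73, so (h) does not meet the standard; on (i) the weight is 94 less the opposing 21 gives net 73, which does not exceed 73, so (i) does not meet the standard.
  Not every element is met, so the patient fails to carry Stage III.1.
The provider prevails on this issue.
Per-issue: Issue I → patient; Issue II → provider; Issue III → provider. The patient must prevail on at least one issue; overall, the patient prevails.

patient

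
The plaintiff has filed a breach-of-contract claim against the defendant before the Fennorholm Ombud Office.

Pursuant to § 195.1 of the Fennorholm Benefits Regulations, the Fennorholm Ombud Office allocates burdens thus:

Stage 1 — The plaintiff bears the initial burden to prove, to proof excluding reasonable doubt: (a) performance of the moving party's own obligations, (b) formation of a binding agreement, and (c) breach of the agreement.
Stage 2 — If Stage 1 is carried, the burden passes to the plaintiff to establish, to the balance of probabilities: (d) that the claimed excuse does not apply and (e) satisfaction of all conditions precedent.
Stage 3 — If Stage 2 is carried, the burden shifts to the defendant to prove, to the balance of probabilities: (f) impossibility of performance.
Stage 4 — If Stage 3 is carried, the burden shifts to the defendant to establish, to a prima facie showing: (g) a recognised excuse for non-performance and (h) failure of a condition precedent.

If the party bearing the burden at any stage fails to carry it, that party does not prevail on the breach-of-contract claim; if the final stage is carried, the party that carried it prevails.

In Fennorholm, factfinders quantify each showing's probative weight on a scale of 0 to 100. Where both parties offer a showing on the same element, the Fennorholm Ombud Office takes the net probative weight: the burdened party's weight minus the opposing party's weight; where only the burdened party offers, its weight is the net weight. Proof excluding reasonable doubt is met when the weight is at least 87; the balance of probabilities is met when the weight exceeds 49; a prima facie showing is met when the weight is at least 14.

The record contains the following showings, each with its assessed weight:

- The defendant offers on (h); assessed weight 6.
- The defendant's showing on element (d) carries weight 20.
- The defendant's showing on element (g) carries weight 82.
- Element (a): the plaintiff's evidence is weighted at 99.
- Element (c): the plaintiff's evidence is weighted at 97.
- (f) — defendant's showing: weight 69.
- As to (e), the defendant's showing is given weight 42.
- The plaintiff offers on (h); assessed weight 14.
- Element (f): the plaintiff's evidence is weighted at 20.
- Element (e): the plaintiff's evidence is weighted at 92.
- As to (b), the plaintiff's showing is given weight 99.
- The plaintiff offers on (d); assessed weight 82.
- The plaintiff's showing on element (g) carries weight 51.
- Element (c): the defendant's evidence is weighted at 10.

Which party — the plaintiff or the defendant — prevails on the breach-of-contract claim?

plaintiff

Stage 1 — burden on plaintiff; standard: proof excluding reasonable doubt (weight is at least 87).
    (a): 99 ≥ 87 [met]
    (b): 99 ≥ 87 [met]
    (c): 97 − 10 = 87 ≥ 87 [met]
  Stage 1 carried; the burden remains with the plaintiff.
Stage 2 — burden on plaintiff; standard: the balance of probabilities (weight exceeds 49).
    (d): 82 − 20 = 62 > 49 [met]
    (e): 92 − 42 = 50 > 49 [met]
  All elements met. The burden passes to the defendant.
Stage 3 — burden on defendant; standard: the balance of probabilities (weight exceeds 49).
    (f): 69 − 20 = 49 ≤ 49 [not met]
  The defendant does not carry Stage 3.
So the plaintiff prevails.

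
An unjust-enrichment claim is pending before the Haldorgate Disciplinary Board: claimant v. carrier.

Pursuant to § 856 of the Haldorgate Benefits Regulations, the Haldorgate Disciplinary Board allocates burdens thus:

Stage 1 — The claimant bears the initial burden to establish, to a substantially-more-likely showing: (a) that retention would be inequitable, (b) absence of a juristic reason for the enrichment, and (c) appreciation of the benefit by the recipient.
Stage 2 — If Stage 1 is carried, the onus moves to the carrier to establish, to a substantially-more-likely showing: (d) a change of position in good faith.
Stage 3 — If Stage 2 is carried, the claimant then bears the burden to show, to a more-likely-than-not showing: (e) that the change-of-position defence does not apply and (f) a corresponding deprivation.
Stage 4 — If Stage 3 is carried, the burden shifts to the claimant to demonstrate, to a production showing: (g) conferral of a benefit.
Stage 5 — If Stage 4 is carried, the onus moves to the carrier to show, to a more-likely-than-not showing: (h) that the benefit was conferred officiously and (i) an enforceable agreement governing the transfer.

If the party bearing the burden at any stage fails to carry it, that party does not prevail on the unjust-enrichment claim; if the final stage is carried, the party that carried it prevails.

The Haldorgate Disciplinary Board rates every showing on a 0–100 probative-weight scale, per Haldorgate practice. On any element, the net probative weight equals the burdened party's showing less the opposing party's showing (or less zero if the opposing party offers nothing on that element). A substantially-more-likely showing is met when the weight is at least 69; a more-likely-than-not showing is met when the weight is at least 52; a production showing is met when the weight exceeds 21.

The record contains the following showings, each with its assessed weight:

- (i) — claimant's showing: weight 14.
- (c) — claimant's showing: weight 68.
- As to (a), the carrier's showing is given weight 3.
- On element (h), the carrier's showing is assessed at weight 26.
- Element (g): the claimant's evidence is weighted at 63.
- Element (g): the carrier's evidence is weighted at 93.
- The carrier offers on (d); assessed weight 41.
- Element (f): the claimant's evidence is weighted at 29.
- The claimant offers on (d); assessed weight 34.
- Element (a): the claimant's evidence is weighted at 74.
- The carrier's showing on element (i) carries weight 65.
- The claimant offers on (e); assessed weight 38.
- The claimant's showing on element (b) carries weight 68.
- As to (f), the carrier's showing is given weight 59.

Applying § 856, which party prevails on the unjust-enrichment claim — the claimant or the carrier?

Stage 1 (claimant, a substantially-more-likely showing, weight is at least 69): (a) net 74−3=71 ≥ 69 — meets; (b) 68 < 69 — fails; (c) 68 < 69 — fails.
  The claimant does not carry Stage 1.
So the carrier prevails.

carrier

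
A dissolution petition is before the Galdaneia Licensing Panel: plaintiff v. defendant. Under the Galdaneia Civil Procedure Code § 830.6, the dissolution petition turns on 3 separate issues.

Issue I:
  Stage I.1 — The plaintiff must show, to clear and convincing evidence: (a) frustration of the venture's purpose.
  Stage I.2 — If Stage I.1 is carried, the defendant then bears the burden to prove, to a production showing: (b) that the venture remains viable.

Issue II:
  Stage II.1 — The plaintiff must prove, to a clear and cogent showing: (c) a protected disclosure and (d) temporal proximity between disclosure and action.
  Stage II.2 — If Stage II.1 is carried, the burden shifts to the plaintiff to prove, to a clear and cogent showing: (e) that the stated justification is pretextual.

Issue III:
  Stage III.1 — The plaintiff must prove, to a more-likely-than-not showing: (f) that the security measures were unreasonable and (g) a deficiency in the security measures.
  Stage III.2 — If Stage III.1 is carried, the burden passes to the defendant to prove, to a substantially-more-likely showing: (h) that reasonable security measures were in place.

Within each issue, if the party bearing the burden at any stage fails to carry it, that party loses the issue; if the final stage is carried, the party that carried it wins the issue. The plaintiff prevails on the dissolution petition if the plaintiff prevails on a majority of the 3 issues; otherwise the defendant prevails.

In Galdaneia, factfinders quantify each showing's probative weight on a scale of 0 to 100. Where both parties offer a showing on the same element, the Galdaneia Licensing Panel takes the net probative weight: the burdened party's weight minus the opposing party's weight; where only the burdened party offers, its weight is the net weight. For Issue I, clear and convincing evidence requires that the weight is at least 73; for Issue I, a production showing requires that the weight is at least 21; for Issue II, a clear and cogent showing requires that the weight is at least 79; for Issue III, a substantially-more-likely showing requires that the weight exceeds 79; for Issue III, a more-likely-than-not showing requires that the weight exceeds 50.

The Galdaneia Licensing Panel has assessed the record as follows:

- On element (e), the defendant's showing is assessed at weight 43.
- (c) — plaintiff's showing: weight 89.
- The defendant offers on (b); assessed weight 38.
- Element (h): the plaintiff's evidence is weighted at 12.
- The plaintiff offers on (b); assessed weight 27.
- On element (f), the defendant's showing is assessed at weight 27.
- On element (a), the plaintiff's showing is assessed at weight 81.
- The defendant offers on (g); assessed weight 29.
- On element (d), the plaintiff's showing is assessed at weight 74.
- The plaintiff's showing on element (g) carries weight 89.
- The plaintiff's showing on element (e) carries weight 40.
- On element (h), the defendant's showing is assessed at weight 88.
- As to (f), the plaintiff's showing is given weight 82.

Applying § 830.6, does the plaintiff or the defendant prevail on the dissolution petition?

plaintiff

— Issue I —
Stage I.1 (plaintiff, clear and convincing evidence, weight is at least 73): (a) 81 ≥ 73 — meets.
  The plaintiff carries Stage I.1; the defendant now bears the burden.
Stage I.2 (defendant, a production showing, weight is at least 21): (b) net 38−27=11 < 21 — fails.
  Stage I.2 not carried; the defendant fails its burden.
So the plaintiff prevails on this issue.
— Issue II —
At Stage II.1 the plaintiff must meet a clear and cogent showing (weight is at least 79): on (c) the weight is 89, ≥ 79, so (c) meets the standard; on (d) the weight is 74, which does not reach 79, so (d) does not meet the standard.
  Stage II.1 not carried; the plaintiff fails its burden.
The analysis ends at Stage II.1; the defendant prevails on this issue.
— Issue III —
Stage III.1 (plaintiff, a more-likely-than-not showing, weight exceeds 50): (f) net 82−27=55 > 50 — meets; (g) net 89−29=60 > 50 — meets.
  Stage III.1 is satisfied; the onus moves to the defendant.
Stage III.2 (defendant, a substantially-more-likely showing, weight exceeds 79): (h) net 88−12=76 ≤ 79 — fails.
  The defendant does not carry Stage III.2.
The plaintiff prevails on this issue.
Per-issue: Issue I → plaintiff; Issue II → defendant; Issue III → plaintiff. The plaintiff must prevail on a majority of issues; overall, the plaintiff prevails.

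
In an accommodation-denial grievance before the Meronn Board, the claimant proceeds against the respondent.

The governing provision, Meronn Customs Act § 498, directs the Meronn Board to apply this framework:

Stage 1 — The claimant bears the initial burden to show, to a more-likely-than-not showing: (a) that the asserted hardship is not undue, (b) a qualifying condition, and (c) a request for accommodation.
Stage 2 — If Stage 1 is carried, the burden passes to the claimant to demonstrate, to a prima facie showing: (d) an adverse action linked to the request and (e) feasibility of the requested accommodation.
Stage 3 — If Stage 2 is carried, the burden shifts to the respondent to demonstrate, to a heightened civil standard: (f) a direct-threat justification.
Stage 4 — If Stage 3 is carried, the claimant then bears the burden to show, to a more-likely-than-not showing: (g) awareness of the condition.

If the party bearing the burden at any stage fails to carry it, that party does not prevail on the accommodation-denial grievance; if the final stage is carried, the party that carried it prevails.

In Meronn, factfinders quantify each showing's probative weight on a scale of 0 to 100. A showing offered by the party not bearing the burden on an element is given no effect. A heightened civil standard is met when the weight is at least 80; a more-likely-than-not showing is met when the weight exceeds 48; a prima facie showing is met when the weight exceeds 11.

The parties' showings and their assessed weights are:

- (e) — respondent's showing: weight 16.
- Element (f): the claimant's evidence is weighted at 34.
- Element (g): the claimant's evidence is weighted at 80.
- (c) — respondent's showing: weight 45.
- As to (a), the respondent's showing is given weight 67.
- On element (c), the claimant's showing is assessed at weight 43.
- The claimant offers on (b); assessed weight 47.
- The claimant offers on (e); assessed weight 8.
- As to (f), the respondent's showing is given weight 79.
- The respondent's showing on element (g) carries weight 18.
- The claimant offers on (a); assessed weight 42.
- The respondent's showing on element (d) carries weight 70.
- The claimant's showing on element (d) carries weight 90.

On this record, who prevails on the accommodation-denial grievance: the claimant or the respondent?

respondent

Stage 1 — burden on claimant; standard: a more-likely-than-not showing (weight exceeds 48).
    (a): 42 (respondent's 67 disregarded) ≤ 48 [not met]
    (b): 47 ≤ 48 [not met]
    (c): 43 (respondent's 45 disregarded) ≤ 48 [not met]
  Not every element is met, so the claimant fails to carry Stage 1.
The respondent prevails.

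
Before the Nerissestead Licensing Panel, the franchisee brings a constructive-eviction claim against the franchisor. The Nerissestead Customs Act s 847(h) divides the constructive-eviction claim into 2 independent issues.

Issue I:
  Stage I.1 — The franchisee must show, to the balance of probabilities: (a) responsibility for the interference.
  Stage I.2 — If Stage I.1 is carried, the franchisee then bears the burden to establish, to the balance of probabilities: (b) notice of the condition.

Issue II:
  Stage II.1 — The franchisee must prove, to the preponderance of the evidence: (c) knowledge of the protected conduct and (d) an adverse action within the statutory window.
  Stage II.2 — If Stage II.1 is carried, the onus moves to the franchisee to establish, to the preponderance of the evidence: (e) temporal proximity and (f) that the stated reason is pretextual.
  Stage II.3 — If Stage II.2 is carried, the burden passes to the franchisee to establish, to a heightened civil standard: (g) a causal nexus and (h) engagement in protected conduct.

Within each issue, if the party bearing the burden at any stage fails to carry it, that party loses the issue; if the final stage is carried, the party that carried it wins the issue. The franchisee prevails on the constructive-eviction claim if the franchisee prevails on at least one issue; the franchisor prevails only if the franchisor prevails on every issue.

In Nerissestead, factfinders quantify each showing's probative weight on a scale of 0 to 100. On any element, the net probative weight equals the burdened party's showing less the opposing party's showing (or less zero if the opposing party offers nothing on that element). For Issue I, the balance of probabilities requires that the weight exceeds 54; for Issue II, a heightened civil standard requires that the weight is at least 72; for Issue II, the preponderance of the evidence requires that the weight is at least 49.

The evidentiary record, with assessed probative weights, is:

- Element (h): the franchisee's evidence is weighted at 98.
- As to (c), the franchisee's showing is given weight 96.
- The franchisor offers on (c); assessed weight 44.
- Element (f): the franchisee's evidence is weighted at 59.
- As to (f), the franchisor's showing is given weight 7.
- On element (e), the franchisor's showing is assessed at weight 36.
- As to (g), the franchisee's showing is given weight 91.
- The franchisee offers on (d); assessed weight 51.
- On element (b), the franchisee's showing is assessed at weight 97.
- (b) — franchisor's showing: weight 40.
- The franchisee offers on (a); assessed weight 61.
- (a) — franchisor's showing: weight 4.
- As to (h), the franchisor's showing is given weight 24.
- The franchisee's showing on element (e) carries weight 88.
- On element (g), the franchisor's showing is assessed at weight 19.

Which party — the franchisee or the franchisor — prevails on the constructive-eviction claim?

franchisee

— Issue I —
Stage I.1 — burden on franchisee; standard: the balance of probabilities (weight exceeds 54).
    (a): 61 − 4 = 57 > 54 [met]
  All elements met. The franchisee retains the burden for Stage I.2.
Stage I.2 — burden on franchisee; standard: the balance of probabilities (weight exceeds 54).
    (b): 97 − 40 = 57 > 54 [met]
  Stage I.2 carried; the final stage is satisfied.
With every stage satisfied, the franchisee prevails on this issue.
— Issue II —
Stage II.1 (franchisee, the preponderance of the evidence, weight is at least 49): (c) net 96−44=52 ≥ 49 — meets; (d) 51 ≥ 49 — meets.
  All elements met. The franchisee retains the burden for Stage II.2.
Stage II.2 (franchisee, the preponderance of the evidence, weight is at least 49): (e) net 88−36=52 ≥ 49 — meets; (f) net 59−7=52 ≥ 49 — meets.
  Stage II.2 carried; the burden remains with the franchisee.
Stage II.3 (franchisee, a heightened civil standard, weight is at least 72): (g) net 91−19=72 ≥ 72 — meets; (h) net 98−24=74 ≥ 72 — meets.
  All elements met at the final stage.
With every stage satisfied, the franchisee prevails on this issue.
Per-issue: Issue I → franchisee; Issue II → franchisee. The franchisee must prevail on at least one issue; overall, the franchisee prevails.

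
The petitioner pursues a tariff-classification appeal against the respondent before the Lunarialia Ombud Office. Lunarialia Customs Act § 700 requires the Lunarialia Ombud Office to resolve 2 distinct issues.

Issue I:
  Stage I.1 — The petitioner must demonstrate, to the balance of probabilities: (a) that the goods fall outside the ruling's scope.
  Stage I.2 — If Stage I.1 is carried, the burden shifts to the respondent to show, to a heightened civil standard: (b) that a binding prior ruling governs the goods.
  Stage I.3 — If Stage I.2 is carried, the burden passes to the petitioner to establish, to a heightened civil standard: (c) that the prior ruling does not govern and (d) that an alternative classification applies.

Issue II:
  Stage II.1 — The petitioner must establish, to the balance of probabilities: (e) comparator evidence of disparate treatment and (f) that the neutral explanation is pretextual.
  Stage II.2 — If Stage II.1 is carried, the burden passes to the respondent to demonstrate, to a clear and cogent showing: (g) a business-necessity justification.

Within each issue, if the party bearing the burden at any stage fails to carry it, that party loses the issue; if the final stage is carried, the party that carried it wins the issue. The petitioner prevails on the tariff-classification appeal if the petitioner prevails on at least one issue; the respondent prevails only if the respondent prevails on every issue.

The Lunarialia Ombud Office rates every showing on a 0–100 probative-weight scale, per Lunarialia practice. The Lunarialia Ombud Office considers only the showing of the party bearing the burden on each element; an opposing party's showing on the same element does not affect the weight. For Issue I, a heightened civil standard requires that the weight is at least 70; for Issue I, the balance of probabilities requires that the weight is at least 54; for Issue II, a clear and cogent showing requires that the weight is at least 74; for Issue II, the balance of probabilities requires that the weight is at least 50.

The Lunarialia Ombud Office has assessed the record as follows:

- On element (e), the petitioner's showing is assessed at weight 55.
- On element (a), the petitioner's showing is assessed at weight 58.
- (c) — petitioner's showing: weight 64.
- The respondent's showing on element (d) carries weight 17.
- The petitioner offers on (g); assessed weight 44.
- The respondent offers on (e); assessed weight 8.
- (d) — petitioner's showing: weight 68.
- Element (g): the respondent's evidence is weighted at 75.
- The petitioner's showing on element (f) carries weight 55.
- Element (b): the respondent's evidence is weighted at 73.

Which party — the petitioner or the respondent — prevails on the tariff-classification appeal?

— Issue I —
Stage I.1 (petitioner, the balance of probabilities, weight is at least 54): (a) 58 ≥ 54 — meets.
  The petitioner carries Stage I.1; the respondent now bears the burden.
Stage I.2 (respondent, a heightened civil standard, weight is at least 70): (b) 73 ≥ 70 — meets.
  All elements met. The burden passes to the petitioner.
Stage I.3 (petitioner, a heightened civil standard, weight is at least 70): (c) 64 < 70 — fails; (d) 68 (respondent's 17 disregarded) < 70 — fails.
  The petitioner does not carry Stage I.3.
The analysis ends at Stage I.3; the respondent prevails on this issue.
— Issue II —
Stage II.1 — burden on petitioner; standard: the balance of probabilities (weight is at least 50).
    (e): 55 (respondent's 8 disregarded) ≥ 50 [met]
    (f): 55 ≥ 50 [met]
  Stage II.1 is satisfied; the onus moves to the respondent.
Stage II.2 — burden on respondent; standard: a clear and cogent showing (weight is at least 74).
    (g): 75 (petitioner's 44 disregarded) ≥ 74 [met]
  The respondent carries the last stage.
All stages carried — the respondent prevails on this issue.
Per-issue: Issue I → respondent; Issue II → respondent. The petitioner must prevail on at least one issue; overall, the respondent prevails.

respondent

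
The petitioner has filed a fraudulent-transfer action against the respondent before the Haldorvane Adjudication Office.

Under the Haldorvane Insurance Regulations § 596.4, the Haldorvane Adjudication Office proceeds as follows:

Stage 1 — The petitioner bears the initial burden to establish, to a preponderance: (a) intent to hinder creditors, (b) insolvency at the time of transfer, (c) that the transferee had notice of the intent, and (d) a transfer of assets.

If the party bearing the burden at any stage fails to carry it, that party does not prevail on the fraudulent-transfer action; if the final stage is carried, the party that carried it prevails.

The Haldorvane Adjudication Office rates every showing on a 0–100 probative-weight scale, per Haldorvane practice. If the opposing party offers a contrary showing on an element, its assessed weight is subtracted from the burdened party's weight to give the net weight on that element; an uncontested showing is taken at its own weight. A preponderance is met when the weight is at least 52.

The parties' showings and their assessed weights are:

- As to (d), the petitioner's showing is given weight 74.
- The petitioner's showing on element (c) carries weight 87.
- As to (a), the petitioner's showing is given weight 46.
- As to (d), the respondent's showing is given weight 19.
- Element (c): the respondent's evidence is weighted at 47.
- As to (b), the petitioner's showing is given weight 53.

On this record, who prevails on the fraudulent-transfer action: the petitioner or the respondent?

Stage 1 (petitioner, a preponderance, weight is at least 52): (a) 46 < 52 — fails; (b) 53 ≥ 52 — meets; (c) net 87−47=40 < 52 — fails; (d) net 74−19=55 ≥ 52 — meets.
  Stage 1 not carried; the petitioner fails its burden.
The respondent prevails.

respondent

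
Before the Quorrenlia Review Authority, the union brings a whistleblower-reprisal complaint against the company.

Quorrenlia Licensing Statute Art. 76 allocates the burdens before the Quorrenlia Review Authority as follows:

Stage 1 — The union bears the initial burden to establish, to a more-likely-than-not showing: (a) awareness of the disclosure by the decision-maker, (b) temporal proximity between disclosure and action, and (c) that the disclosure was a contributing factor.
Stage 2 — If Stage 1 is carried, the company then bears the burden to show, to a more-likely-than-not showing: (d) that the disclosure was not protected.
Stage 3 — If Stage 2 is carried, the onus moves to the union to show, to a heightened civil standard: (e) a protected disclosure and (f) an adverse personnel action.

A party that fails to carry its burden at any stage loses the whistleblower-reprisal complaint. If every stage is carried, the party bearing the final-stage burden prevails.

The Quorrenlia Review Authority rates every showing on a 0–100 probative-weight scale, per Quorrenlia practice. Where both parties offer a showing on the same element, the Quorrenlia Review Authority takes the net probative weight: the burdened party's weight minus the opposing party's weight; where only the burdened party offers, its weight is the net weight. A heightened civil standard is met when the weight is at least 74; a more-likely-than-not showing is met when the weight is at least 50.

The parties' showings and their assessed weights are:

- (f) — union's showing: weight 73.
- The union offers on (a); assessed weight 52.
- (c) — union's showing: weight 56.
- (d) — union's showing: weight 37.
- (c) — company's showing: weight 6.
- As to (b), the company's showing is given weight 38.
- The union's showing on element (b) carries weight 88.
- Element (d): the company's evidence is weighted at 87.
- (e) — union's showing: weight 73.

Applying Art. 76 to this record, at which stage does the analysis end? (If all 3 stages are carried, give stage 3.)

At Stage 1 the union must meet a more-likely-than-not showing (weight is at least 50): on (a) the weight is 52, which does reach 50, so (a) meets the standard; on (b) the weight is 88 less the opposing 38 gives net 50, which does reach 50, so (b) meets the standard; on (c) the weight is 56 less the opposing 6 gives net 50, ≥ 50, so (c) meets the standard.
  All elements met. The burden passes to the company.
At Stage 2 the company must meet a more-likely-than-not showing (weight is at least 50): on (d) the weight is 87 less the opposing 37 gives net 50, which does reach 50, so (d) meets the standard.
  Stage 2 is satisfied; the onus moves to the union.
At Stage 3 the union must meet a heightened civil standard (weight is at least 74): on (e) the weight is 73, which does not reach 74, so (e) does not meet the standard; on (f) the weight is 73, < 74, so (f) does not meet the standard.
  Stage 3 not carried; the union fails its burden.
So the company prevails.

stage 3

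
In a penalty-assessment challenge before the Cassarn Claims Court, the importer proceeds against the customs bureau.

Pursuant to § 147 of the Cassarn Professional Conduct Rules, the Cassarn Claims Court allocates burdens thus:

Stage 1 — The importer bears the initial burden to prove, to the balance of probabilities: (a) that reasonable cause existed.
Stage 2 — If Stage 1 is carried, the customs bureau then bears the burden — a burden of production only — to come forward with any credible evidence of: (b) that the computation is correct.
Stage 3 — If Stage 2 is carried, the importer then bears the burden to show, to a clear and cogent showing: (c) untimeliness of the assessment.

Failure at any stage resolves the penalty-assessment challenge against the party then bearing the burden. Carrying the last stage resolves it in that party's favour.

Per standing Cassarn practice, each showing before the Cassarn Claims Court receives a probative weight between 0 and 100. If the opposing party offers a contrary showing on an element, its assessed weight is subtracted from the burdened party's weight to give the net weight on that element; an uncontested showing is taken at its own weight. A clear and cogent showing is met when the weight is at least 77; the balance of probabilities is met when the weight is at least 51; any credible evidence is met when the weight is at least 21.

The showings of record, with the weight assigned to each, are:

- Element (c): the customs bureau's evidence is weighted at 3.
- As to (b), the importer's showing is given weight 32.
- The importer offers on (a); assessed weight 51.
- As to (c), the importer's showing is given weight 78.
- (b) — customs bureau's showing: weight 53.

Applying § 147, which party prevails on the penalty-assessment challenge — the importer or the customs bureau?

customs bureau

At Stage 1 the importer must meet the balance of probabilities (weight is at least 51): on (a) the weight is 51, which does reach 51, so (a) meets the standard.
  Stage 1 is satisfied; the onus moves to the customs bureau.
At Stage 2 the customs bureau must meet any credible evidence (weight is at least 21): on (b) the weight is 53 less the opposing 32 gives net 21, ≥ 21, so (b) meets the standard.
  Stage 2 carried; the burden shifts to the importer.
At Stage 3 the importer must meet a clear and cogent showing (weight is at least 77): on (c) the weight is 78 less the opposing 3 gives net 75, which does not reach 77, so (c) does not meet the standard.
  The importer does not carry Stage 3.
So the customs bureau prevails.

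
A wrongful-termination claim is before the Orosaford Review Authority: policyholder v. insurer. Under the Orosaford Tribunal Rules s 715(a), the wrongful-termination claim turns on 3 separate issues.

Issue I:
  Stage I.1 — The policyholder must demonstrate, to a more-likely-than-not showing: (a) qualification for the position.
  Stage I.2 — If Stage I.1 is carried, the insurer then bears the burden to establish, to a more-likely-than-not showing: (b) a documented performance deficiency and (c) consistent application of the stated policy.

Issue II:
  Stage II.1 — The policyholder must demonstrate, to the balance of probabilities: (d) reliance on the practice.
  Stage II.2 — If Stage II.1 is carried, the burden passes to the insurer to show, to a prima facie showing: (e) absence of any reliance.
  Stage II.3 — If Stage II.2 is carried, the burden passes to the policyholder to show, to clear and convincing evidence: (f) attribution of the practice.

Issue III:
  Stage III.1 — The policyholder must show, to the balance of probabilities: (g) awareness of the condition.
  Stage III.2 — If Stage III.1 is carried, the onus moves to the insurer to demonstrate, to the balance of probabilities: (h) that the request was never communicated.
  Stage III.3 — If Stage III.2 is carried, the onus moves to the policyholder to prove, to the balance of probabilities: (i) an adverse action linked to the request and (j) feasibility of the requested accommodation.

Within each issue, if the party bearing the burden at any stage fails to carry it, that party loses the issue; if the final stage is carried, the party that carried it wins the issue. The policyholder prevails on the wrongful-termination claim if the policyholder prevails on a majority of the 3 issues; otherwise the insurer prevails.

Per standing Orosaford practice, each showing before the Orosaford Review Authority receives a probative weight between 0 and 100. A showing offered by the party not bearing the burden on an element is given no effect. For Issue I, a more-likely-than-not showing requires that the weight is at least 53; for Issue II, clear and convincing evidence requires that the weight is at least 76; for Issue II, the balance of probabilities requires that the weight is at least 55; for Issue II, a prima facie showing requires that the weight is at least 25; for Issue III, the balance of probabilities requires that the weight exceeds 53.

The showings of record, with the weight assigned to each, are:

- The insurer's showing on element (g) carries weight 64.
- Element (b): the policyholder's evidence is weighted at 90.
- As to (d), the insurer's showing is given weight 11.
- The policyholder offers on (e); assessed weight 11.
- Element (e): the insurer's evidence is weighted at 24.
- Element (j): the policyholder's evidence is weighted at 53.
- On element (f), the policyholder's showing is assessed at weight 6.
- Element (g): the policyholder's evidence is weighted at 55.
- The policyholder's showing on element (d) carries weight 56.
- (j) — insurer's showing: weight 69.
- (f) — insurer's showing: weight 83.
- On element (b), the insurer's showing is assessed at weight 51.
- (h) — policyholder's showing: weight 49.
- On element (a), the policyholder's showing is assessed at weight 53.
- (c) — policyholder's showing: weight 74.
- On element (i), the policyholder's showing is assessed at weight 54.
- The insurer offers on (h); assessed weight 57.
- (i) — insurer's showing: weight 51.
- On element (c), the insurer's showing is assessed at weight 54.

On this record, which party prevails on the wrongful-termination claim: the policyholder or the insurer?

policyholder

— Issue I —
Stage I.1 — burden on policyholder; standard: a more-likely-than-not showing (weight is at least 53).
    (a): 53 ≥ 53 [met]
  Stage I.1 carried; the burden shifts to the insurer.
Stage I.2 — burden on insurer; standard: a more-likely-than-not showing (weight is at least 53).
    (b): 51 (policyholder's 90 disregarded) < 53 [not met]
    (c): 54 (policyholder's 74 disregarded) ≥ 53 [met]
  Stage I.2 not carried; the insurer fails its burden.
The analysis ends at Stage I.2; the policyholder prevails on this issue.
— Issue II —
Stage II.1 (policyholder, the balance of probabilities, weight is at least 55): (d) 56 (insurer's 11 disregarded) ≥ 55 — meets.
  Stage II.1 is satisfied; the onus moves to the insurer.
Stage II.2 (insurer, a prima facie showing, weight is at least 25): (e) 24 (policyholder's 11 disregarded) < 25 — fails.
  Not every element is met, so the insurer fails to carry Stage II.2.
The policyholder prevails on this issue.
— Issue III —
Stage III.1 — burden on policyholder; standard: the balance of probabilities (weight exceeds 53).
    (g): 55 (insurer's 64 disregarded) > 53 [met]
  Stage III.1 carried; the burden shifts to the insurer.
Stage III.2 — burden on insurer; standard: the balance of probabilities (weight exceeds 53).
    (h): 57 (policyholder's 49 disregarded) > 53 [met]
  All elements met. The burden passes to the policyholder.
Stage III.3 — burden on policyholder; standard: the balance of probabilities (weight exceeds 53).
    (i): 54 (insurer's 51 disregarded) > 53 [met]
    (j): 53 (insurer's 69 disregarded) ≤ 53 [not met]
  The policyholder does not carry Stage III.3.
So the insurer prevails on this issue.
Per-issue: Issue I → policyholder; Issue II → policyholder; Issue III → insurer. The policyholder must prevail on a majority of issues; overall, the policyholder prevails.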